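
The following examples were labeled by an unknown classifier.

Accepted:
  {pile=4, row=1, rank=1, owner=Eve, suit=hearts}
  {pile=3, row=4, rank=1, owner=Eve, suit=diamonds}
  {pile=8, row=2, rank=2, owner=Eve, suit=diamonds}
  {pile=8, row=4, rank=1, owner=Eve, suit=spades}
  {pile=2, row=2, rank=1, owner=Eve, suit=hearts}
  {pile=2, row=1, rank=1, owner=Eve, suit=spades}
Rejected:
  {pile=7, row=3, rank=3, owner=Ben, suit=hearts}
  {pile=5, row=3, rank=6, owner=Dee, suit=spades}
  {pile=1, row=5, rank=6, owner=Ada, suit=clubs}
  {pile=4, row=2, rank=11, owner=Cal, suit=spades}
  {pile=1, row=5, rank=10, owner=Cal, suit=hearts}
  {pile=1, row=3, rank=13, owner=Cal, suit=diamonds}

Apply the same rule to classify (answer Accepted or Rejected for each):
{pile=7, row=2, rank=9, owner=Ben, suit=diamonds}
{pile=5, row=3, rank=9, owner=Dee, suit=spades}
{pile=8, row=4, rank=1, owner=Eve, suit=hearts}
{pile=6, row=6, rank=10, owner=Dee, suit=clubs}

Rejected, Rejected, Accepted, Rejected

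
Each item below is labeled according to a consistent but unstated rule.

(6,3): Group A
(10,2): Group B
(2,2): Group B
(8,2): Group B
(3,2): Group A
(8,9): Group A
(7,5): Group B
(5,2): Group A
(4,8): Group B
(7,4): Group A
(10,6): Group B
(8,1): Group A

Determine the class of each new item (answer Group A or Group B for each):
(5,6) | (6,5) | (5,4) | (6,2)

Group A, Group A, Group A, Group B

A rule that fits every label: sum is odd — true of each 'Group A' example, false of each 'Group B' one.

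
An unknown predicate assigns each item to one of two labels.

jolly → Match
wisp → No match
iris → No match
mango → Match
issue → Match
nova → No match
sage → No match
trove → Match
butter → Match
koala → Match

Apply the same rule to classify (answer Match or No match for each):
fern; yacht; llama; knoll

No match, Match, Match, Match

One predicate separates the groups cleanly: length ≥ 5.
fern: length 4 — does not satisfy this, so No match. yacht: length 5 — has this property, so Match. llama: length 5 — has this property, so Match. knoll: length 5 — has this property, so Match.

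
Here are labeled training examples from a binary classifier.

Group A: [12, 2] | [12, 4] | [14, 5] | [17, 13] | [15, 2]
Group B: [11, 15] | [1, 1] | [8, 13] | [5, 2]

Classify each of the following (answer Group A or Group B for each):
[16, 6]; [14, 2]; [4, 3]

Rule: first ≥ 12. This holds for each 'Group A' example and fails for each 'Group B' one.
Group A: [16, 6], since first 16.
Group A: [14, 2], since first 14.
Group B: [4, 3], since first 4.

Group A, Group A, Group B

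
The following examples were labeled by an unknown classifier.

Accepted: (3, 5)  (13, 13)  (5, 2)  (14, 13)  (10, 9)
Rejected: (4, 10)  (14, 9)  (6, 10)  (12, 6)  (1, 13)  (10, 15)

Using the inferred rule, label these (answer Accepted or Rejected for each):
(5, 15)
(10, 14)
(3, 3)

A rule that fits every label: |first − second| ≤ 3 — true of each 'Accepted' example, false of each 'Rejected' one.
(5, 15): |5−15| = 10 — fails this test, so Rejected.
(10, 14): |10−14| = 4 — fails this test, so Rejected.
(3, 3): |3−3| = 0 — fits, so Accepted.

Rejected, Rejected, Accepted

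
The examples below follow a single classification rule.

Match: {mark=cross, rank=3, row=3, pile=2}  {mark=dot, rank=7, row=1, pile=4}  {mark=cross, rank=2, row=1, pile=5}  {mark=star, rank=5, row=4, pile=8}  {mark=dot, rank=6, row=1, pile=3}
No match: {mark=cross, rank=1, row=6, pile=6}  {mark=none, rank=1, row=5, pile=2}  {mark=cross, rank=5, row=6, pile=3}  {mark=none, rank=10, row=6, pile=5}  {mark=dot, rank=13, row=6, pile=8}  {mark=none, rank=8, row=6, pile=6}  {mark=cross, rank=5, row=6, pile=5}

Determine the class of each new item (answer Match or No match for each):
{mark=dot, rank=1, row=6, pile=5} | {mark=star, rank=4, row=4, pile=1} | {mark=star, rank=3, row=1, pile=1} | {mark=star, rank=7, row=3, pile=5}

No match, Match, Match, Match

One predicate separates the groups cleanly: row ≤ 4.
{mark=dot, rank=1, row=6, pile=5}: row = 6 — does not fit, so No match.
{mark=star, rank=4, row=4, pile=1}: row = 4 — matches, so Match.
{mark=star, rank=3, row=1, pile=1}: row = 1 — matches, so Match.
{mark=star, rank=7, row=3, pile=5}: row = 3 — matches, so Match.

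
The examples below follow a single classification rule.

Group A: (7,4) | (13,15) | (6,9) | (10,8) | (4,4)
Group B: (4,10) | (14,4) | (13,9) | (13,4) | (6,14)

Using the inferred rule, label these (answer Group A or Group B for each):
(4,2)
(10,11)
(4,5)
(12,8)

Rule: |first − second| ≤ 3. This holds for each 'Group A' example and fails for each 'Group B' one.

Group A, Group A, Group A, Group B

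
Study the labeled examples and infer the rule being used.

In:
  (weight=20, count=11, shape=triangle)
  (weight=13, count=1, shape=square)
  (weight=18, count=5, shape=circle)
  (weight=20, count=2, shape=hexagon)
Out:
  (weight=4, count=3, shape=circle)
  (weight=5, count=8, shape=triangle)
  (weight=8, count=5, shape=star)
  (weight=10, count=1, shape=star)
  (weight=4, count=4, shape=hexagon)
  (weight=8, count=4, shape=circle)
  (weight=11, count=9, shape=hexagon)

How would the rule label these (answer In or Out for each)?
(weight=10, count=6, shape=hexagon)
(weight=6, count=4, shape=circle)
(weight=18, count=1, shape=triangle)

One predicate separates the groups cleanly: weight ≥ 13.
(weight=10, count=6, shape=hexagon): weight = 10 — doesn't match, so Out.
(weight=6, count=4, shape=circle): weight = 6 — doesn't match, so Out.
(weight=18, count=1, shape=triangle): weight = 18 — checks out, so In.

Out, Out, In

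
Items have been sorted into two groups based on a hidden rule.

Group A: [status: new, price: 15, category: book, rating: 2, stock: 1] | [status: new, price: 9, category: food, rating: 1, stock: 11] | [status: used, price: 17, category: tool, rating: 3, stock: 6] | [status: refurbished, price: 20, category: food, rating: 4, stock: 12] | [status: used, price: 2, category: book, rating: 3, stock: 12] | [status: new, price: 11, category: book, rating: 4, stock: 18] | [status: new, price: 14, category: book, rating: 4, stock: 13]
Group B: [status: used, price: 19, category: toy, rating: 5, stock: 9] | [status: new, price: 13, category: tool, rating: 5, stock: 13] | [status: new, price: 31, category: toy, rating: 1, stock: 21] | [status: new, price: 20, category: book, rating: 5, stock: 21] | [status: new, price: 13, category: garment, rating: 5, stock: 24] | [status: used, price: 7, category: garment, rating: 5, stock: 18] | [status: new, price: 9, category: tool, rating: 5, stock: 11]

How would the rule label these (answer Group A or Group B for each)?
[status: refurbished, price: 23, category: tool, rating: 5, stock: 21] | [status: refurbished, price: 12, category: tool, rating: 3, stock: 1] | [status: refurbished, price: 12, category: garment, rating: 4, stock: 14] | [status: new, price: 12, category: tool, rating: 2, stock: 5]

Group B, Group A, Group A, Group A

The pattern is that an item is 'Group A' exactly when: price ≤ 20 AND rating ≤ 4.
[status: refurbished, price: 23, category: tool, rating: 5, stock: 21] → price = 23, rating = 5 → Group B.
[status: refurbished, price: 12, category: tool, rating: 3, stock: 1] → price = 12, rating = 3 → Group A.
[status: refurbished, price: 12, category: garment, rating: 4, stock: 14] → price = 12, rating = 4 → Group A.
[status: new, price: 12, category: tool, rating: 2, stock: 5] → price = 12, rating = 2 → Group A.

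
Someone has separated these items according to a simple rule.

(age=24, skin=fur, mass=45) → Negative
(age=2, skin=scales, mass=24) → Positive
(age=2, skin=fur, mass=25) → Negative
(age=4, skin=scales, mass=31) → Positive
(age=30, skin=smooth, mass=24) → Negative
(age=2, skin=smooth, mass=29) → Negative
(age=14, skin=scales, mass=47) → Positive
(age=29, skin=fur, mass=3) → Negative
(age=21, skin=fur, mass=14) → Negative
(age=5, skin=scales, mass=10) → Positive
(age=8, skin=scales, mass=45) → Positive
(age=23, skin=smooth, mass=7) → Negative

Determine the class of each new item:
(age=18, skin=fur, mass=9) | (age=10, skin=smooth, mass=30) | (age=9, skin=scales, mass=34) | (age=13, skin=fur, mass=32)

Negative, Negative, Positive, Negative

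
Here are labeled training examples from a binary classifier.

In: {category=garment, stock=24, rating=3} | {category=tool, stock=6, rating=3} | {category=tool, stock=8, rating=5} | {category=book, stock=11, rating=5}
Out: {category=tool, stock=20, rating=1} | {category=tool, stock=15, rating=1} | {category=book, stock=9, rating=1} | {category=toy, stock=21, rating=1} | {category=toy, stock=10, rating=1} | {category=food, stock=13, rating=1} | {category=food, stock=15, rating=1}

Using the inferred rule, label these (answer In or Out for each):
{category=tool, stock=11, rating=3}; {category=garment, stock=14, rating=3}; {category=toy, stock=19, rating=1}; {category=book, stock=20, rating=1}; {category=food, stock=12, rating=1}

In, In, Out, Out, Out

'In' ⟺ rating ≥ 3.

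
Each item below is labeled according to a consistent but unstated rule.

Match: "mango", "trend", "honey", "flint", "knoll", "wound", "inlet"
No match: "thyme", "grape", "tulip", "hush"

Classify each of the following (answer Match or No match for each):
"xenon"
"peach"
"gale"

'Match' ⟺ contains 'n'.
"xenon": Match (has 'n').
"peach": No match (no 'n').
"gale": No match (no 'n').

Match, No match, No match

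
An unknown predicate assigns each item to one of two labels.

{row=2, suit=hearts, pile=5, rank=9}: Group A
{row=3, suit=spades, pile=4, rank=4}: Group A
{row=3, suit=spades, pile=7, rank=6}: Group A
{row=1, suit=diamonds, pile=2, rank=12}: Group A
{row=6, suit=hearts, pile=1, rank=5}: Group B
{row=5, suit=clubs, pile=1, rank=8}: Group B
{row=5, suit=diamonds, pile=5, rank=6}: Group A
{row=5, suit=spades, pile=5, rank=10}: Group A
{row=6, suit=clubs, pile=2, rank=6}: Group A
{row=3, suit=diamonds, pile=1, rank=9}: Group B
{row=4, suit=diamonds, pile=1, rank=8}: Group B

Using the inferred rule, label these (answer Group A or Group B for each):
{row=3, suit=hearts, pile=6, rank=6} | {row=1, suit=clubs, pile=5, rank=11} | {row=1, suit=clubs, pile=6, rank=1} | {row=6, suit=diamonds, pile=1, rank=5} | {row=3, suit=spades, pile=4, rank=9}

Group A, Group A, Group A, Group B, Group A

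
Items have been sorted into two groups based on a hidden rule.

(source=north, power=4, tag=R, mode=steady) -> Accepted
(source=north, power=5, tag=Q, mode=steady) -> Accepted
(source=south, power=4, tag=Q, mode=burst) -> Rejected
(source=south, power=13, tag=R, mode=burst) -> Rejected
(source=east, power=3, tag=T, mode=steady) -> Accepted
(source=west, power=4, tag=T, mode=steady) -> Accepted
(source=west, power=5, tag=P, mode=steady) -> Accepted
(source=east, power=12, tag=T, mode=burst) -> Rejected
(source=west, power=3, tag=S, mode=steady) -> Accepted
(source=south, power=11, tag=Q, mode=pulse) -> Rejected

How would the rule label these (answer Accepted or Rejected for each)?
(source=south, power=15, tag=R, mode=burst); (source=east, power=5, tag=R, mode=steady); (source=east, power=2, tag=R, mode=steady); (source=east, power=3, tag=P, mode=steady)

Rejected, Accepted, Accepted, Accepted

The rule appears to be: mode is steady.
(source=south, power=15, tag=R, mode=burst) — mode is burst, hence Rejected. (source=east, power=5, tag=R, mode=steady) — mode is steady, hence Accepted. (source=east, power=2, tag=R, mode=steady) — mode is steady, hence Accepted. (source=east, power=3, tag=P, mode=steady) — mode is steady, hence Accepted.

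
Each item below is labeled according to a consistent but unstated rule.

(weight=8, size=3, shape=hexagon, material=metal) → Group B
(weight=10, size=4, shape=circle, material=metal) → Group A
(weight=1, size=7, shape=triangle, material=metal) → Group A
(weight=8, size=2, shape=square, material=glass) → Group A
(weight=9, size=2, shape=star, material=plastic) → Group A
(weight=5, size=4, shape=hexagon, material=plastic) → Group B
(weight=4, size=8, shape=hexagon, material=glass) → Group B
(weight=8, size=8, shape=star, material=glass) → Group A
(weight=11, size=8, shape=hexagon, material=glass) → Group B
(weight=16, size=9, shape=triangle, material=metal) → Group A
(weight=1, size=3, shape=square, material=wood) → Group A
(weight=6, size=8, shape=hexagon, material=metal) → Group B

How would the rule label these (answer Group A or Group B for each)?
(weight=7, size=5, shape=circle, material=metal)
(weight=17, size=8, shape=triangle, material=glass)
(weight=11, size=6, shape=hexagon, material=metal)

Group A, Group A, Group B

A rule that fits every label: shape is not hexagon — true of each 'Group A' example, false of each 'Group B' one.
(weight=7, size=5, shape=circle, material=metal): shape is circle — satisfies this, so Group A. (weight=17, size=8, shape=triangle, material=glass): shape is triangle — satisfies this, so Group A. (weight=11, size=6, shape=hexagon, material=metal): shape is hexagon — fails this test, so Group B.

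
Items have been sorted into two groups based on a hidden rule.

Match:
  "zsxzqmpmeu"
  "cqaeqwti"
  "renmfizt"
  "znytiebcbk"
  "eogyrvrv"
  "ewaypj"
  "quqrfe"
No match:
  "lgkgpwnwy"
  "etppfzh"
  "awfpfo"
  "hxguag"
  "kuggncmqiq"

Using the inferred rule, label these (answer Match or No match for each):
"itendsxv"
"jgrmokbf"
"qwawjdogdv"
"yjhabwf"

Match, No match, No match, No match

All 'Match' examples share one property — even length AND contains 'e' — and every 'No match' example lacks it.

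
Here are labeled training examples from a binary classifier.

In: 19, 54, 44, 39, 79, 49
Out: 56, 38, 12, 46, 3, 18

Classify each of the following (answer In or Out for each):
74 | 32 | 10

In, Out, Out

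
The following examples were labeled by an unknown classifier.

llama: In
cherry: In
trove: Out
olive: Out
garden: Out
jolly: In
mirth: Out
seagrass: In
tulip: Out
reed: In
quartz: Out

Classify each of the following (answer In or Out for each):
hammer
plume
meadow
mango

The pattern is that an item is 'In' exactly when: has a double letter.

In, Out, Out, Out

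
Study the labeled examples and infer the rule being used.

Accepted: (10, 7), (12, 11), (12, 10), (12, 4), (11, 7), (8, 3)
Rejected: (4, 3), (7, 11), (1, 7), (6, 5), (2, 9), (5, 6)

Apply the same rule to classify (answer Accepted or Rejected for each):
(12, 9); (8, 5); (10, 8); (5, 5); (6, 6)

The rule appears to be: first ≥ 8.
(12, 9) — first 12, hence Accepted. (8, 5) — first 8, hence Accepted. (10, 8) — first 10, hence Accepted. (5, 5) — first 5, hence Rejected. (6, 6) — first 6, hence Rejected.

Accepted, Accepted, Accepted, Rejected, Rejected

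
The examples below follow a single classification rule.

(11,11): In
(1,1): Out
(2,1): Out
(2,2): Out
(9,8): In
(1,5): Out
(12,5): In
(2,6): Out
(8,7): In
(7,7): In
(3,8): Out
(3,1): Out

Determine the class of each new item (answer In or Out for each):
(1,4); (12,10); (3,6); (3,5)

The simplest hypothesis consistent with all the labels is: sum ≥ 14.
(1,4): 1+4 = 5 — doesn't match, so Out.
(12,10): 12+10 = 22 — checks out, so In.
(3,6): 3+6 = 9 — doesn't match, so Out.
(3,5): 3+5 = 8 — doesn't match, so Out.

Out, In, Out, Out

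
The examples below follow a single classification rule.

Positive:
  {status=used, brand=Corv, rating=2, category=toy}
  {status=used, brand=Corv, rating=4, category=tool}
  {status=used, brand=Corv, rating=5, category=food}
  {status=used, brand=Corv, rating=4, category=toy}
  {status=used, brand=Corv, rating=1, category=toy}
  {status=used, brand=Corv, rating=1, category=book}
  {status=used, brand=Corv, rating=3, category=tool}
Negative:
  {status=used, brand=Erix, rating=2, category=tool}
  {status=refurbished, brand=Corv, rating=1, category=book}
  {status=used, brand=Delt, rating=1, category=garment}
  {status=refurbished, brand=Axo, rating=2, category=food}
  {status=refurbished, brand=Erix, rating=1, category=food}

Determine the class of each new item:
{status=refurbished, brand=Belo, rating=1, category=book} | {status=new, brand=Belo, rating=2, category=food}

One predicate separates the groups cleanly: status is used AND brand is Corv.
Negative: {status=refurbished, brand=Belo, rating=1, category=book}, since status is refurbished, brand is Belo.
Negative: {status=new, brand=Belo, rating=2, category=food}, since status is new, brand is Belo.

Negative, Negative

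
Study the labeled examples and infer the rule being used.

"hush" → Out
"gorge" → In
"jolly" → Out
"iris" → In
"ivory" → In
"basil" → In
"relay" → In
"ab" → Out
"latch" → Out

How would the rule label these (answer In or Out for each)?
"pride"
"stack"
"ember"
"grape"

In, Out, In, In

The distinguishing property — has ≥ 2 vowels — holds for all the 'In' cases and none of the 'Out' cases.
"pride" → 2 vowels → In. "stack" → 1 vowel → Out. "ember" → 2 vowels → In. "grape" → 2 vowels → In.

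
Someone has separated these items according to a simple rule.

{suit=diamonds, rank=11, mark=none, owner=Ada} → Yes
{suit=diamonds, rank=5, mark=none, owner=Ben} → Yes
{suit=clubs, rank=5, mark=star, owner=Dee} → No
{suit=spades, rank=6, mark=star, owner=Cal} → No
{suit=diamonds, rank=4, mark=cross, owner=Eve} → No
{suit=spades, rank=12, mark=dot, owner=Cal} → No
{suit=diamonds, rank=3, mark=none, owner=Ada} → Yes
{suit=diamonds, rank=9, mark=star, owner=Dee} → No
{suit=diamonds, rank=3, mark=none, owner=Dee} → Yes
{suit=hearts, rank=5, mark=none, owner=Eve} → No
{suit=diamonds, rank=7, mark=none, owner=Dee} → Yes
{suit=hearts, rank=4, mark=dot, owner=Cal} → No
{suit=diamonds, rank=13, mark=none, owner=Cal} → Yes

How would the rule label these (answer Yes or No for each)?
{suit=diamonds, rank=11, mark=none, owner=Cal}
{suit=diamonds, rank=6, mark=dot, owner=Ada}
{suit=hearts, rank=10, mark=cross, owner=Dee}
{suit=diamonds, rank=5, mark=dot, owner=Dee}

Every 'Yes' example satisfies: mark is none AND suit is diamonds. None of the 'No' examples do.

Yes, No, No, No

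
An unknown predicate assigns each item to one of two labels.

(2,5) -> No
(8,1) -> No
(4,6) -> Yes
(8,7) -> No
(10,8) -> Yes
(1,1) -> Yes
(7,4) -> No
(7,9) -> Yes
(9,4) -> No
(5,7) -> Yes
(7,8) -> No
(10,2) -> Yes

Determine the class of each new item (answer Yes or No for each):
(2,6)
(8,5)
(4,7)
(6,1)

A rule that fits every label: sum is even — true of each 'Yes' example, false of each 'No' one.
(2,6): Yes (2+6 = 8). (8,5): No (8+5 = 13). (4,7): No (4+7 = 11). (6,1): No (6+1 = 7).

Yes, No, No, No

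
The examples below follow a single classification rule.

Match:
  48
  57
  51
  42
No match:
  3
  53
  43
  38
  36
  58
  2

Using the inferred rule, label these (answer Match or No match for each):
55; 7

No match, No match

All 'Match' examples share one property — multiple of 3 AND at least 38 — and every 'No match' example lacks it.
55: 55 = 3·18 + 1, 55 ≥ 38 — fails the rule, so No match.
7: 7 = 3·2 + 1, 7 < 38 — fails the rule, so No match.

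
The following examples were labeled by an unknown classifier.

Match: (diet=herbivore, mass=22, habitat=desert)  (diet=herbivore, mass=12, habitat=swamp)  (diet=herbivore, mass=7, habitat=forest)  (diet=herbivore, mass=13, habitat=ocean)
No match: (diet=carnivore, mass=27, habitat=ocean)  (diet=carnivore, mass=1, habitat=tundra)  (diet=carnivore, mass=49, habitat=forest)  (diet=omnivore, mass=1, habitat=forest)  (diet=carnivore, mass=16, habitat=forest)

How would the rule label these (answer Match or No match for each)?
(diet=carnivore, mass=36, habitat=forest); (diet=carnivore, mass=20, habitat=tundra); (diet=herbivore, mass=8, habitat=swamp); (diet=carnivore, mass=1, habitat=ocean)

The simplest hypothesis consistent with all the labels is: diet is herbivore.
(diet=carnivore, mass=36, habitat=forest): diet is carnivore — does not satisfy this, so No match.
(diet=carnivore, mass=20, habitat=tundra): diet is carnivore — does not satisfy this, so No match.
(diet=herbivore, mass=8, habitat=swamp): diet is herbivore — qualifies, so Match.
(diet=carnivore, mass=1, habitat=ocean): diet is carnivore — does not satisfy this, so No match.

No match, No match, Match, No match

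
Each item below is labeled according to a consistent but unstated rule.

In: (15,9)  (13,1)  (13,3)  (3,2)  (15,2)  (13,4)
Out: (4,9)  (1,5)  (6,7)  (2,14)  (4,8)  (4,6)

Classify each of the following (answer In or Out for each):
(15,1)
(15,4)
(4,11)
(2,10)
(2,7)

In, In, Out, Out, Out

All 'In' examples share one property — first > second — and every 'Out' example lacks it.
(15,1): 15 > 1 — checks out, so In.
(15,4): 15 > 4 — checks out, so In.
(4,11): 4 < 11 — does not satisfy this, so Out.
(2,10): 2 < 10 — does not satisfy this, so Out.
(2,7): 2 < 7 — does not satisfy this, so Out.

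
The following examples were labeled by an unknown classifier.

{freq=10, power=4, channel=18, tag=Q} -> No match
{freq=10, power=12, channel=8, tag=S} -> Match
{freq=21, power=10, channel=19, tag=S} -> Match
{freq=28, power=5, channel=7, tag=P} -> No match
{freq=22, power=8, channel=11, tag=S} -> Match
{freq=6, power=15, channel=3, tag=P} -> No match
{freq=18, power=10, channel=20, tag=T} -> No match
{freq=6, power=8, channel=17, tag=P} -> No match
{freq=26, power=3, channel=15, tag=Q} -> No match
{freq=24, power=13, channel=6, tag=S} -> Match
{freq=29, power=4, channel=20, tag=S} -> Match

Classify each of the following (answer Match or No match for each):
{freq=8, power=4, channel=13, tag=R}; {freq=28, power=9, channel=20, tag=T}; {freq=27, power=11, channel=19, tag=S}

One predicate separates the groups cleanly: tag is S.
{freq=8, power=4, channel=13, tag=R}: No match (tag is R).
{freq=28, power=9, channel=20, tag=T}: No match (tag is T).
{freq=27, power=11, channel=19, tag=S}: Match (tag is S).

No match, No match, Match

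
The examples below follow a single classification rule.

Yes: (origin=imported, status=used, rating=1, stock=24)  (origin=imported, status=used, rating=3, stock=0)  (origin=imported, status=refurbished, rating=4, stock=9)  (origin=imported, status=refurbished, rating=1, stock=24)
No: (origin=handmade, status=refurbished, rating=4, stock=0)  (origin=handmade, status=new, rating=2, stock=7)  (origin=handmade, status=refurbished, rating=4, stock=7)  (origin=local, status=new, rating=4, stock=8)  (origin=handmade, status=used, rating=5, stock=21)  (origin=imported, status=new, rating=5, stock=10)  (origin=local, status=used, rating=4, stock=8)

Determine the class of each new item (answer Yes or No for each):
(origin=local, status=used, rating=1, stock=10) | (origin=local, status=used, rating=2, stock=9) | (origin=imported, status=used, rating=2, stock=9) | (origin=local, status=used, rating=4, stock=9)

Every 'Yes' example satisfies: origin is imported AND rating ≤ 4. None of the 'No' examples do.
(origin=local, status=used, rating=1, stock=10) → origin is local, rating = 1 → No. (origin=local, status=used, rating=2, stock=9) → origin is local, rating = 2 → No. (origin=imported, status=used, rating=2, stock=9) → origin is imported, rating = 2 → Yes. (origin=local, status=used, rating=4, stock=9) → origin is local, rating = 4 → No.

No, No, Yes, No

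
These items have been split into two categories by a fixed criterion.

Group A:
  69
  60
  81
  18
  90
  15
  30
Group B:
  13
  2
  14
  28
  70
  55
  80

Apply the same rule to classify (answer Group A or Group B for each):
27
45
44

Group A, Group A, Group B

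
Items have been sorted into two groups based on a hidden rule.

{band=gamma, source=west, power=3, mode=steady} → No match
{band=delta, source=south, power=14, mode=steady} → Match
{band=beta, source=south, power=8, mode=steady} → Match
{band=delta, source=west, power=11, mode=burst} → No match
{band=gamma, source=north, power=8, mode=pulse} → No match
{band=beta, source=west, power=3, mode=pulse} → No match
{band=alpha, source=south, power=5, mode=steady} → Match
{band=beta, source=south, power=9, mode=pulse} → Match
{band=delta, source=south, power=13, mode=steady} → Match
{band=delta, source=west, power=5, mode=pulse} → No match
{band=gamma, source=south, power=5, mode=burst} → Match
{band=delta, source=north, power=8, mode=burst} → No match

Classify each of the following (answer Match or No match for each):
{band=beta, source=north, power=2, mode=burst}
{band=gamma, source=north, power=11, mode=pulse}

The classifier is using: source is south.

No match, No match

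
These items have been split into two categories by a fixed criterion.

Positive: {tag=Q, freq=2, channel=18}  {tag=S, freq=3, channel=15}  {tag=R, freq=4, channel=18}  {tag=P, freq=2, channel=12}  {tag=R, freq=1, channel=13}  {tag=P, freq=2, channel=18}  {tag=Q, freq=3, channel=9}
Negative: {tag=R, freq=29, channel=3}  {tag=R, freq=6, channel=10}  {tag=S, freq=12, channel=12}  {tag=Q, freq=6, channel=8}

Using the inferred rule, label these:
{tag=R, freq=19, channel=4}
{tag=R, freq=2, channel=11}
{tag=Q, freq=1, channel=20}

Negative, Positive, Positive

One predicate separates the groups cleanly: freq ≤ 4.
Negative: {tag=R, freq=19, channel=4}, since freq = 19.
Positive: {tag=R, freq=2, channel=11}, since freq = 2.
Positive: {tag=Q, freq=1, channel=20}, since freq = 1.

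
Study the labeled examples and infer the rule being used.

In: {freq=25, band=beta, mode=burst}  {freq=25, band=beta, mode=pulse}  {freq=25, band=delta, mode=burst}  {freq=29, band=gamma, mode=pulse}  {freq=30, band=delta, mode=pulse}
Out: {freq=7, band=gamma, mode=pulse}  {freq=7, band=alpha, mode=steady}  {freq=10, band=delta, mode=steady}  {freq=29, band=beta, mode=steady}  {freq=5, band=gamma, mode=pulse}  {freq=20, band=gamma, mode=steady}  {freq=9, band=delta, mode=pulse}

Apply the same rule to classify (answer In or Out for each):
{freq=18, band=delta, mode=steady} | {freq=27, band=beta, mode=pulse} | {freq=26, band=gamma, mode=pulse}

Every 'In' example satisfies: mode is not steady AND freq ≥ 10. None of the 'Out' examples do.
{freq=18, band=delta, mode=steady} — mode is steady, freq = 18, hence Out.
{freq=27, band=beta, mode=pulse} — mode is pulse, freq = 27, hence In.
{freq=26, band=gamma, mode=pulse} — mode is pulse, freq = 26, hence In.

Out, In, In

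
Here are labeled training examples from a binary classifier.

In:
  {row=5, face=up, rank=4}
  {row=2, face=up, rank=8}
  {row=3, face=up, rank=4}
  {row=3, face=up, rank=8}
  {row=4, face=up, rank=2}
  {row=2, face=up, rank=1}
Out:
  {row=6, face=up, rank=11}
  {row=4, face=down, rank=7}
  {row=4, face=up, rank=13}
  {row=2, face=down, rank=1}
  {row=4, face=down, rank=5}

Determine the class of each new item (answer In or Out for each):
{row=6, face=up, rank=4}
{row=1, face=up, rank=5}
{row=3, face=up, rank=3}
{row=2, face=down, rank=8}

The rule appears to be: face is up AND rank ≤ 8.
{row=6, face=up, rank=4}: face is up, rank = 4 — satisfies this, so In. {row=1, face=up, rank=5}: face is up, rank = 5 — satisfies this, so In. {row=3, face=up, rank=3}: face is up, rank = 3 — satisfies this, so In. {row=2, face=down, rank=8}: face is down, rank = 8 — does not satisfy this, so Out.

In, In, In, Out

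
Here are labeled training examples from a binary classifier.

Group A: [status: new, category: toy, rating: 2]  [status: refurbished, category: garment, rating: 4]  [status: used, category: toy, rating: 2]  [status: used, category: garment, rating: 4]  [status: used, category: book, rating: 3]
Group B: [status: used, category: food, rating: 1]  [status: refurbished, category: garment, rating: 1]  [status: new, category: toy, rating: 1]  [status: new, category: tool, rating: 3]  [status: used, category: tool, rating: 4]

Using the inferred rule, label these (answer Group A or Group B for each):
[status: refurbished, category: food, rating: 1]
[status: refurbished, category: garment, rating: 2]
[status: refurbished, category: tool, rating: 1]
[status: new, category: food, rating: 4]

Group B, Group A, Group B, Group A

Rule: category is not tool AND rating ≥ 2. This holds for each 'Group A' example and fails for each 'Group B' one.
[status: refurbished, category: food, rating: 1]: category is food, rating = 1, does not fit → Group B.
[status: refurbished, category: garment, rating: 2]: category is garment, rating = 2, passes → Group A.
[status: refurbished, category: tool, rating: 1]: category is tool, rating = 1, does not fit → Group B.
[status: new, category: food, rating: 4]: category is food, rating = 4, passes → Group A.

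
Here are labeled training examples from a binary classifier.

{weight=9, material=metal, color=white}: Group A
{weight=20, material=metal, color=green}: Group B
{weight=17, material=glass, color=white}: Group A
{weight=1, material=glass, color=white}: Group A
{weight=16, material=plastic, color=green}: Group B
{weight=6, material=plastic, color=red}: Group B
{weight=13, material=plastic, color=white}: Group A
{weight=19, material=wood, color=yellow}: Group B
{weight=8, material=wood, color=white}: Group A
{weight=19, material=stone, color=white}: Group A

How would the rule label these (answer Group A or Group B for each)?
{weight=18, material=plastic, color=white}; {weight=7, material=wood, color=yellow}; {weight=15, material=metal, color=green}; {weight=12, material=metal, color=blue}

Group A, Group B, Group B, Group B

The common property of the 'Group A' items is: color is white. No 'Group B' item has it.
{weight=18, material=plastic, color=white} — color is white, hence Group A. {weight=7, material=wood, color=yellow} — color is yellow, hence Group B. {weight=15, material=metal, color=green} — color is green, hence Group B. {weight=12, material=metal, color=blue} — color is blue, hence Group B.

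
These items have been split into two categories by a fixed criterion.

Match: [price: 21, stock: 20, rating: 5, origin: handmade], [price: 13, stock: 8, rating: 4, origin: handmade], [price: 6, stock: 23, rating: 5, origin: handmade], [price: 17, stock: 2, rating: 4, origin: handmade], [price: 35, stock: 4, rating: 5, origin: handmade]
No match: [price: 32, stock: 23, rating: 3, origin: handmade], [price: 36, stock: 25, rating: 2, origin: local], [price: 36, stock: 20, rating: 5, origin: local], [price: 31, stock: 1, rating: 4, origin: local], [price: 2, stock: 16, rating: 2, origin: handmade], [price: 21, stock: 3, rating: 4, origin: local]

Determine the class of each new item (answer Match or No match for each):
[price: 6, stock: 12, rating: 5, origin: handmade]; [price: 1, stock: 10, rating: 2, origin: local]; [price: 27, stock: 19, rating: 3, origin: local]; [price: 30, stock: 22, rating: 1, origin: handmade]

Match, No match, No match, No match

The rule appears to be: origin is handmade AND rating ≥ 4.
[price: 6, stock: 12, rating: 5, origin: handmade] — origin is handmade, rating = 5, hence Match. [price: 1, stock: 10, rating: 2, origin: local] — origin is local, rating = 2, hence No match. [price: 27, stock: 19, rating: 3, origin: local] — origin is local, rating = 3, hence No match. [price: 30, stock: 22, rating: 1, origin: handmade] — origin is handmade, rating = 1, hence No match.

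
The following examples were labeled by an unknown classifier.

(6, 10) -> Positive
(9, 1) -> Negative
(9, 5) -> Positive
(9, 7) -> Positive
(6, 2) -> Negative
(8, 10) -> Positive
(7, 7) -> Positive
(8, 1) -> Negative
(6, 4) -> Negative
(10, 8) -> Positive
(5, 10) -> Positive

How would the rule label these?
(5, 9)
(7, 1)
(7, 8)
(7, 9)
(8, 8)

Positive, Negative, Positive, Positive, Positive

One predicate separates the groups cleanly: sum ≥ 14.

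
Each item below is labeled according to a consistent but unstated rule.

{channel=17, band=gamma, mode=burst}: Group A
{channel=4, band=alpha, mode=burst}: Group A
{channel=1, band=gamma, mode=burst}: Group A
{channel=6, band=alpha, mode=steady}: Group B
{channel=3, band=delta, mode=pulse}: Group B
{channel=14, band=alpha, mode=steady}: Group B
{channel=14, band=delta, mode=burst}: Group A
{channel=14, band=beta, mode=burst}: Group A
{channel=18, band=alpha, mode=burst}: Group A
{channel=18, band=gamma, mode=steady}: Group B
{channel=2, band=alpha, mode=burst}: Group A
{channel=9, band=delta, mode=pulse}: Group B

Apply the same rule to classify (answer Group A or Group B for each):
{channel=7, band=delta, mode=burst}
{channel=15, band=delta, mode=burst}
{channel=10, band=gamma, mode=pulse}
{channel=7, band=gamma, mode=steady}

Group A, Group A, Group B, Group B

The simplest hypothesis consistent with all the labels is: mode is burst.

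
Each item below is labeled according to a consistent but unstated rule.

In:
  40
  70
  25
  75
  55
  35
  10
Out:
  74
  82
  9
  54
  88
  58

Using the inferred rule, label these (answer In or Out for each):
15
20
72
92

The pattern is that an item is 'In' exactly when: multiple of 5.
15: 15 = 5·3 — has this property, so In. 20: 20 = 5·4 — has this property, so In. 72: 72 = 5·14 + 2 — lacks this property, so Out. 92: 92 = 5·18 + 2 — lacks this property, so Out.

In, In, Out, Out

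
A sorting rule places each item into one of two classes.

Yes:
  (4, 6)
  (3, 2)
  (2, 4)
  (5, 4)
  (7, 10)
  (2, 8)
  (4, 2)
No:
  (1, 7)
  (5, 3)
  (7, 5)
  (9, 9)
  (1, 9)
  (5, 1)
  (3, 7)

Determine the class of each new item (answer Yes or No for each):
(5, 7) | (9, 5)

The classifier is using: second is even.

No, No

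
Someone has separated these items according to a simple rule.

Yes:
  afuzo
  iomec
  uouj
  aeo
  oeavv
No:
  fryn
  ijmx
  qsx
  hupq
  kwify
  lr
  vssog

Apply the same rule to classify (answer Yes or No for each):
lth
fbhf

The classifier is using: has ≥ 2 vowels.
lth → 0 vowels → No. fbhf → 0 vowels → No.

No, No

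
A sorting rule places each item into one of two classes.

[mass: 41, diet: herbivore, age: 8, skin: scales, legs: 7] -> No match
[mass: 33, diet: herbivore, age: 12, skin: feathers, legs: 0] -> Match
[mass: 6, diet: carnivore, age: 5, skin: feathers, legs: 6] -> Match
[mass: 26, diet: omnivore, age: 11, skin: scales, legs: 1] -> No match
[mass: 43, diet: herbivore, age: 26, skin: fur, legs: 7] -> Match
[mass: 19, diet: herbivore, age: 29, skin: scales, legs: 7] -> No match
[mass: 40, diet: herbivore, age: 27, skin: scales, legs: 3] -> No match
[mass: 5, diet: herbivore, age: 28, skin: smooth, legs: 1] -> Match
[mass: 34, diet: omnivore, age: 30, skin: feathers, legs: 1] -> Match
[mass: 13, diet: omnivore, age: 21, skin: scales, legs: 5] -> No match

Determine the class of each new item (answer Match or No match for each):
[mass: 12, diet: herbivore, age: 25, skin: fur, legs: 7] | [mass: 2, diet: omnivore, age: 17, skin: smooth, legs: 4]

Checking candidate rules against both groups, what survives is: skin is not scales.
[mass: 12, diet: herbivore, age: 25, skin: fur, legs: 7]: skin is fur, has this property → Match. [mass: 2, diet: omnivore, age: 17, skin: smooth, legs: 4]: skin is smooth, has this property → Match.

Match, Match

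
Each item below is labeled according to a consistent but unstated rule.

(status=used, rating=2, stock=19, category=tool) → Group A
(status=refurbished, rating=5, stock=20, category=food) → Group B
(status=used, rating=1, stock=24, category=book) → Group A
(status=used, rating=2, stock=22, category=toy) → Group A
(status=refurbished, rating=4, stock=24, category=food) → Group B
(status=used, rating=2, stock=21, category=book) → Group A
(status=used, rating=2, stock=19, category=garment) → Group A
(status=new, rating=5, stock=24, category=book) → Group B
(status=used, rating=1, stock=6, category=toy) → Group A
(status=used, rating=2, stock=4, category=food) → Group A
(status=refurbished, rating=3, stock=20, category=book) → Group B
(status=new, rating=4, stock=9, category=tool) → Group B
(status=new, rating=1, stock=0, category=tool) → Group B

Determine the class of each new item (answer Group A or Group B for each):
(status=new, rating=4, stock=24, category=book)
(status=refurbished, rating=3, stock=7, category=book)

All 'Group A' examples share one property — status is used — and every 'Group B' example lacks it.
(status=new, rating=4, stock=24, category=book): status is new, doesn't qualify → Group B.
(status=refurbished, rating=3, stock=7, category=book): status is refurbished, doesn't qualify → Group B.

Group B, Group B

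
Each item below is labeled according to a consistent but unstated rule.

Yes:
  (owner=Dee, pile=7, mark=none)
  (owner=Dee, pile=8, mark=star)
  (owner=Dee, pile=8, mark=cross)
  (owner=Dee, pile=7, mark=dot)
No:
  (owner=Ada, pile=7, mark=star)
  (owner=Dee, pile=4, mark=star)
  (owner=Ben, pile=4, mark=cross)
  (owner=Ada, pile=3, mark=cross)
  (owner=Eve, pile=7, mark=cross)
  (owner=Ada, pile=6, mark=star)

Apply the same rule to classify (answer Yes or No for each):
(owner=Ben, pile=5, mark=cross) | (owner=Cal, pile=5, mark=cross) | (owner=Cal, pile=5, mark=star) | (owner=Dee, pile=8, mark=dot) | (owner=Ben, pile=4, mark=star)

One predicate separates the groups cleanly: owner is Dee AND pile ≥ 6.
(owner=Ben, pile=5, mark=cross): No (owner is Ben, pile = 5).
(owner=Cal, pile=5, mark=cross): No (owner is Cal, pile = 5).
(owner=Cal, pile=5, mark=star): No (owner is Cal, pile = 5).
(owner=Dee, pile=8, mark=dot): Yes (owner is Dee, pile = 8).
(owner=Ben, pile=4, mark=star): No (owner is Ben, pile = 4).

No, No, No, Yes, No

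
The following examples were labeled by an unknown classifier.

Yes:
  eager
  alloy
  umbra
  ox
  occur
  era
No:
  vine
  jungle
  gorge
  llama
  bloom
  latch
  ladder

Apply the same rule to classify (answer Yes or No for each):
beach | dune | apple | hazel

Checking candidate rules against both groups, what survives is: starts with a vowel.

No, No, Yes, No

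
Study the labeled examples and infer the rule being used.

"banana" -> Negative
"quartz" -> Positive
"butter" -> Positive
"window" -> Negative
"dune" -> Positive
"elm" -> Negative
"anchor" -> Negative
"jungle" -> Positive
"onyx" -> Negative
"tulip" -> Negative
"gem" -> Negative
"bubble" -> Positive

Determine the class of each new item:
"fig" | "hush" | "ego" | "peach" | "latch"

Negative, Positive, Negative, Negative, Negative

The simplest hypothesis consistent with all the labels is: even length AND contains 'u'.
"fig" → length 3, no 'u' → Negative.
"hush" → length 4, has 'u' → Positive.
"ego" → length 3, no 'u' → Negative.
"peach" → length 5, no 'u' → Negative.
"latch" → length 5, no 'u' → Negative.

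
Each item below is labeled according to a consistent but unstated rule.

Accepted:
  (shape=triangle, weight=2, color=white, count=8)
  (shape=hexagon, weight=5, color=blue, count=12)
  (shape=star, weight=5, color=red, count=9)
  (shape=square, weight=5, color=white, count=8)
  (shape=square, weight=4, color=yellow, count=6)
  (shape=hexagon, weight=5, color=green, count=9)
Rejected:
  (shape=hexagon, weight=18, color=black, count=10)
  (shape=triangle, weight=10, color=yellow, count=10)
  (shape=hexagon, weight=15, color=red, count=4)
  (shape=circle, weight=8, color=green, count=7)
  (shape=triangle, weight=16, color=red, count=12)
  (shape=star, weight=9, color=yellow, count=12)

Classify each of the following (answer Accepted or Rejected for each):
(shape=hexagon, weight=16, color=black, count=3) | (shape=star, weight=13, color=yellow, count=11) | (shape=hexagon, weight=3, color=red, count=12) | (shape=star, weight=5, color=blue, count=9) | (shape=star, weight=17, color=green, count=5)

All 'Accepted' examples share one property — weight ≤ 5 — and every 'Rejected' example lacks it.
(shape=hexagon, weight=16, color=black, count=3) → weight = 16 → Rejected.
(shape=star, weight=13, color=yellow, count=11) → weight = 13 → Rejected.
(shape=hexagon, weight=3, color=red, count=12) → weight = 3 → Accepted.
(shape=star, weight=5, color=blue, count=9) → weight = 5 → Accepted.
(shape=star, weight=17, color=green, count=5) → weight = 17 → Rejected.

Rejected, Rejected, Accepted, Accepted, Rejected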